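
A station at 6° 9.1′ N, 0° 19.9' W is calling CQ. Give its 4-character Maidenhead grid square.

Shift to the Maidenhead origin (180°W, 90°S): lon 179.67, lat 96.15.
Field: 179.67/20 → 8 → I, 96.15/10 → 9 → J; chars IJ.
Square: 19.67/2 → 9, 6.15/1 → 6; chars 96.

IJ96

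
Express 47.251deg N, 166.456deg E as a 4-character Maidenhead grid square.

RN37

Add 180° to longitude and 90° to latitude: 346.46, 137.25.
Field: lon ⌊346.46/20⌋ = 17 → R; lat ⌊137.25/10⌋ = 13 → N.
Square: lon ⌊6.46/2⌋ = 3; lat ⌊7.25/1⌋ = 7.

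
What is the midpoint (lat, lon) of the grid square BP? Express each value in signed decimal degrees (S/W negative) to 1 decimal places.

65.0, -150.0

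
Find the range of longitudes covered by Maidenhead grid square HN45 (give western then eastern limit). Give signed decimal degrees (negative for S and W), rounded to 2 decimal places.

Field H=7, N=13: +7·20° lon, +13·10° lat → SW at lon -40°, lat 40°.
Square 4, 5: +4·2° lon, +5·1° lat → SW at lon -32°, lat 45°.
Cell spans 2° lon × 1° lat.
west -32.00, east -30.00.

-32.00, -30.00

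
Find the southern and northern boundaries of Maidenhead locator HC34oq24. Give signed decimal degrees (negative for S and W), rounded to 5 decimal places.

Field H=7, C=2: +7·20° lon, +2·10° lat → SW at lon -40°, lat -70°.
Square 3, 4: +3·2° lon, +4·1° lat → SW at lon -34°, lat -66°.
Subsquare o=14, q=16: +14·0.0833333° lon, +16·0.0416667° lat → SW at lon -32.8333°, lat -65.3333°.
Extended square 2, 4: +2·0.00833333° lon, +4·0.00416667° lat → SW at lon -32.8167°, lat -65.3167°.
Cell spans 0.00833333° lon × 0.00416667° lat.
south -65.31667, north -65.31250.

-65.31667, -65.31250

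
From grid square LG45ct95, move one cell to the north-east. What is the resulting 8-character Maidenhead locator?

Longitude extended square 9; +1 → 10, wraps to 0, carry into subsquare.
Longitude subsquare c = 2; +1 → 3 = d.
Latitude extended square 5; +1 → 6.

LG45dt06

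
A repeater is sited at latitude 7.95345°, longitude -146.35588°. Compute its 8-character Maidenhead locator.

BJ67tw78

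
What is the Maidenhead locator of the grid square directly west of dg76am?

DG66xm

Longitude subsquare a = 0; −1 → -1, wraps to 23 = x, carry into square.
Longitude square 7; −1 → 6.
The latitude characters are unchanged.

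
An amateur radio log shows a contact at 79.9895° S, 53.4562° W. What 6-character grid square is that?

GB30ga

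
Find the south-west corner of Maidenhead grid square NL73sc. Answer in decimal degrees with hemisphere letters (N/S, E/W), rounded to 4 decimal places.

Field N=13, L=11: +13·20° lon, +11·10° lat → SW at lon 80°, lat 20°.
Square 7, 3: +7·2° lon, +3·1° lat → SW at lon 94°, lat 23°.
Subsquare s=18, c=2: +18·0.0833333° lon, +2·0.0416667° lat → SW at lon 95.5°, lat 23.0833°.
latitude 23.0833° N, longitude 95.5000° E.

23.0833° N, 95.5000° E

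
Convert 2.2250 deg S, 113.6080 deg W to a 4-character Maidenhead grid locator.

DI37

Offset from 180°W / 90°S: lon 66.39°, lat 87.78°.
Field: 66.39/20 → 3 → D, 87.78/10 → 8 → I; chars DI.
Square: 6.39/2 → 3, 7.78/1 → 7; chars 37.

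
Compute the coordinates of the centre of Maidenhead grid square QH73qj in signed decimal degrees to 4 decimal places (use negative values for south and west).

-16.6042, 155.3750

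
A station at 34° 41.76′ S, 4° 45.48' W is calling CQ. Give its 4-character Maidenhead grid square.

IF75

Offset from 180°W / 90°S: lon 175.24°, lat 55.30°.
Field (20°×10°, letters A–R): 175.24/20 → 8 → I, 55.30/10 → 5 → F; chars IF.
Square (2°×1°, digits 0–9): 15.24/2 → 7, 5.30/1 → 5; chars 75.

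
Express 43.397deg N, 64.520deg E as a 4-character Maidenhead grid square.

MN23

Shift to the Maidenhead origin (180°W, 90°S): lon 244.52, lat 133.40.
Field (20°×10°, letters A–R): lon ⌊244.52/20⌋ = 12 → M; lat ⌊133.40/10⌋ = 13 → N.
Square (2°×1°, digits 0–9): lon ⌊4.52/2⌋ = 2; lat ⌊3.40/1⌋ = 3.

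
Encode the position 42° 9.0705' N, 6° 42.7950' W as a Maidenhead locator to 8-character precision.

IN62pd46

Add 180° to longitude and 90° to latitude: 173.28675, 132.15117.
Field: 173.28675/20 → 8 → I, 132.15117/10 → 13 → N; chars IN.
Square: 13.28675/2 → 6, 2.15117/1 → 2; chars 62.
Subsquare: 1.28675/0.0833333 → 15 → p, 0.15117/0.0416667 → 3 → d; chars pd.
Extended square: 0.03675/0.00833333 → 4, 0.02617/0.00416667 → 6; chars 46.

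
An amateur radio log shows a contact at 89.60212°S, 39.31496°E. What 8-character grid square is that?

KA90pj75

Offset from 180°W / 90°S: lon 219.31496°, lat 0.39788°.
Field: lon ⌊219.31496/20⌋ = 10 → K; lat ⌊0.39788/10⌋ = 0 → A.
Square: lon ⌊19.31496/2⌋ = 9; lat ⌊0.39788/1⌋ = 0.
Subsquare: lon ⌊1.31496/0.0833333⌋ = 15 → p; lat ⌊0.39788/0.0416667⌋ = 9 → j.
Extended square: lon ⌊0.06496/0.00833333⌋ = 7; lat ⌊0.02288/0.00416667⌋ = 5.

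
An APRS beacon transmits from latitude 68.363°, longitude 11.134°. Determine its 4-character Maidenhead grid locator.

JP58

Add 180° to longitude and 90° to latitude: 191.13, 158.36.
Field (20°×10°, letters A–R): lon ⌊191.13/20⌋ = 9 → J; lat ⌊158.36/10⌋ = 15 → P.
Square (2°×1°, digits 0–9): lon ⌊11.13/2⌋ = 5; lat ⌊8.36/1⌋ = 8.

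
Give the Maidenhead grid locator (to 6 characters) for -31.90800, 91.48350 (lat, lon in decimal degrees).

NF58rc

Add 180° to longitude and 90° to latitude: 271.4835, 58.0920.
Field (20°×10°, letters A–R): lon ⌊271.4835/20⌋ = 13 → N; lat ⌊58.0920/10⌋ = 5 → F.
Square (2°×1°, digits 0–9): lon ⌊11.4835/2⌋ = 5; lat ⌊8.0920/1⌋ = 8.
Subsquare (5′×2.5′, letters a–x): lon ⌊1.4835/0.0833333⌋ = 17 → r; lat ⌊0.0920/0.0416667⌋ = 2 → c.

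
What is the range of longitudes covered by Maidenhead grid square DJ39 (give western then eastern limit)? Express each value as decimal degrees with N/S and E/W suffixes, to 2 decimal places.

114.00° W, 112.00° W

Field D=3, J=9: +3·20° lon, +9·10° lat → SW at lon -120°, lat 0°.
Square 3, 9: +3·2° lon, +9·1° lat → SW at lon -114°, lat 9°.
Cell spans 2° lon × 1° lat.
west 114.00° W, east 112.00° W.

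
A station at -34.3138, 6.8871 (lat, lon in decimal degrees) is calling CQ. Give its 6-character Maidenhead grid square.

JF35kq

Offset from 180°W / 90°S: lon 186.8871°, lat 55.6862°.
Field: lon ⌊186.8871/20⌋ = 9 → J; lat ⌊55.6862/10⌋ = 5 → F.
Square: lon ⌊6.8871/2⌋ = 3; lat ⌊5.6862/1⌋ = 5.
Subsquare: lon ⌊0.8871/0.0833333⌋ = 10 → k; lat ⌊0.6862/0.0416667⌋ = 16 → q.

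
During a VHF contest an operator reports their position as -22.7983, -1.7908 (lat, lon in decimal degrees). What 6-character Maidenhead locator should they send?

Offset from 180°W / 90°S: lon 178.2092°, lat 67.2017°.
Field: lon ⌊178.2092/20⌋ = 8 → I; lat ⌊67.2017/10⌋ = 6 → G.
Square: lon ⌊18.2092/2⌋ = 9; lat ⌊7.2017/1⌋ = 7.
Subsquare: lon ⌊0.2092/0.0833333⌋ = 2 → c; lat ⌊0.2017/0.0416667⌋ = 4 → e.

IG97ce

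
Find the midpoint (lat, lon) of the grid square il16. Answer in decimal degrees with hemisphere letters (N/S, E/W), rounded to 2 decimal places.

26.50° N, 17.00° W

Field I=8, L=11: +8·20° lon, +11·10° lat → SW at lon -20°, lat 20°.
Square 1, 6: +1·2° lon, +6·1° lat → SW at lon -18°, lat 26°.
Cell spans 2° lon × 1° lat. Centre is SW corner plus half of each.
latitude 26.50° N, longitude 17.00° W.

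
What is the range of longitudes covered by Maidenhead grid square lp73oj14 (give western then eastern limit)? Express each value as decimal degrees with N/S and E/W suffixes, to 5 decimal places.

55.17500° E, 55.18333° E

Field L=11, P=15: +11·20° lon, +15·10° lat → SW at lon 40°, lat 60°.
Square 7, 3: +7·2° lon, +3·1° lat → SW at lon 54°, lat 63°.
Subsquare o=14, j=9: +14·0.0833333° lon, +9·0.0416667° lat → SW at lon 55.1667°, lat 63.375°.
Extended square 1, 4: +1·0.00833333° lon, +4·0.00416667° lat → SW at lon 55.175°, lat 63.3917°.
Cell spans 0.00833333° lon × 0.00416667° lat.
west 55.17500° E, east 55.18333° E.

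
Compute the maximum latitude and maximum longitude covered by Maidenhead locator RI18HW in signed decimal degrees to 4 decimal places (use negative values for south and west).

-1.0417, 162.6667

Field R=17, I=8: +17·20° lon, +8·10° lat → SW at lon 160°, lat -10°.
Square 1, 8: +1·2° lon, +8·1° lat → SW at lon 162°, lat -2°.
Subsquare h=7, w=22: +7·0.0833333° lon, +22·0.0416667° lat → SW at lon 162.583°, lat -1.08333°.
Cell spans 0.0833333° lon × 0.0416667° lat. NE corner is SW corner plus one full cell.
latitude -1.0417, longitude 162.6667.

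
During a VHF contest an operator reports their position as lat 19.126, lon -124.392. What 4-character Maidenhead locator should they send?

CK79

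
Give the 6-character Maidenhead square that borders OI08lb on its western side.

OI08kb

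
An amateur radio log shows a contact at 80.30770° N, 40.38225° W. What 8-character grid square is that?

GR90th43

Shift to the Maidenhead origin (180°W, 90°S): lon 139.61775, lat 170.30770.
Field: 139.61775/20 → 6 → G, 170.30770/10 → 17 → R; chars GR.
Square: 19.61775/2 → 9, 0.30770/1 → 0; chars 90.
Subsquare: 1.61775/0.0833333 → 19 → t, 0.30770/0.0416667 → 7 → h; chars th.
Extended square: 0.03442/0.00833333 → 4, 0.01603/0.00416667 → 3; chars 43.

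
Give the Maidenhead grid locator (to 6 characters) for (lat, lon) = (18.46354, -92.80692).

EK38ol

Shift to the Maidenhead origin (180°W, 90°S): lon 87.1931, lat 108.4635.
Field: lon ⌊87.1931/20⌋ = 4 → E; lat ⌊108.4635/10⌋ = 10 → K.
Square: lon ⌊7.1931/2⌋ = 3; lat ⌊8.4635/1⌋ = 8.
Subsquare: lon ⌊1.1931/0.0833333⌋ = 14 → o; lat ⌊0.4635/0.0416667⌋ = 11 → l.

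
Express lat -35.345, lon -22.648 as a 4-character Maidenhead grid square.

HF84

Add 180° to longitude and 90° to latitude: 157.35, 54.66.
Field: 157.35/20 → 7 → H, 54.66/10 → 5 → F; chars HF.
Square: 17.35/2 → 8, 4.66/1 → 4; chars 84.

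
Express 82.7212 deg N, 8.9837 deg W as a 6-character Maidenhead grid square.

IR52mr

Add 180° to longitude and 90° to latitude: 171.0163, 172.7212.
Field: lon ⌊171.0163/20⌋ = 8 → I; lat ⌊172.7212/10⌋ = 17 → R.
Square: lon ⌊11.0163/2⌋ = 5; lat ⌊2.7212/1⌋ = 2.
Subsquare: lon ⌊1.0163/0.0833333⌋ = 12 → m; lat ⌊0.7212/0.0416667⌋ = 17 → r.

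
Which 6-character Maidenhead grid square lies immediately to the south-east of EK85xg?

EK95af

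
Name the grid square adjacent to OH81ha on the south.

OH80hx

Latitude subsquare a = 0; −1 → -1, wraps to 23 = x, carry into square.
Latitude square 1; −1 → 0.
The longitude characters are unchanged.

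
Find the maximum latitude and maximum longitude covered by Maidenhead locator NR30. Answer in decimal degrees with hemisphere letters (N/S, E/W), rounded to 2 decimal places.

81.00° N, 88.00° E

Field N=13, R=17: +13·20° lon, +17·10° lat → SW at lon 80°, lat 80°.
Square 3, 0: +3·2° lon, +0·1° lat → SW at lon 86°, lat 80°.
Cell spans 2° lon × 1° lat. NE corner is SW corner plus one full cell.
latitude 81.00° N, longitude 88.00° E.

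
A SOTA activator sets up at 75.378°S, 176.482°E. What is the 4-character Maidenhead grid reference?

Offset from 180°W / 90°S: lon 356.48°, lat 14.62°.
Field: lon ⌊356.48/20⌋ = 17 → R; lat ⌊14.62/10⌋ = 1 → B.
Square: lon ⌊16.48/2⌋ = 8; lat ⌊4.62/1⌋ = 4.

RB84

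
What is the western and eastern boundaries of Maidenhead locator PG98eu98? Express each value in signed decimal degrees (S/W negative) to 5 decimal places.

138.40833, 138.41667

Field P=15, G=6: +15·20° lon, +6·10° lat → SW at lon 120°, lat -30°.
Square 9, 8: +9·2° lon, +8·1° lat → SW at lon 138°, lat -22°.
Subsquare e=4, u=20: +4·0.0833333° lon, +20·0.0416667° lat → SW at lon 138.333°, lat -21.1667°.
Extended square 9, 8: +9·0.00833333° lon, +8·0.00416667° lat → SW at lon 138.408°, lat -21.1333°.
Cell spans 0.00833333° lon × 0.00416667° lat.
west 138.40833, east 138.41667.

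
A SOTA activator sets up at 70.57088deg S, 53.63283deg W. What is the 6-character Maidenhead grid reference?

Shift to the Maidenhead origin (180°W, 90°S): lon 126.3672, lat 19.4291.
Field (20°×10°, letters A–R): 126.3672/20 → 6 → G, 19.4291/10 → 1 → B; chars GB.
Square (2°×1°, digits 0–9): 6.3672/2 → 3, 9.4291/1 → 9; chars 39.
Subsquare (5′×2.5′, letters a–x): 0.3672/0.0833333 → 4 → e, 0.4291/0.0416667 → 10 → k; chars ek.

GB39ek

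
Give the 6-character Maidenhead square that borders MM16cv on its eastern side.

Longitude subsquare c = 2; +1 → 3 = d.
The latitude characters are unchanged.

MM16dv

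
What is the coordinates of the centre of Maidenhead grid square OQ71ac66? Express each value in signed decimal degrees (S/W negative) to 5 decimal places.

71.11042, 114.05417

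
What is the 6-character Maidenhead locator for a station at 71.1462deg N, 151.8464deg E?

QQ51wd

Offset from 180°W / 90°S: lon 331.8464°, lat 161.1462°.
Field (20°×10°, letters A–R): lon ⌊331.8464/20⌋ = 16 → Q; lat ⌊161.1462/10⌋ = 16 → Q.
Square (2°×1°, digits 0–9): lon ⌊11.8464/2⌋ = 5; lat ⌊1.1462/1⌋ = 1.
Subsquare (5′×2.5′, letters a–x): lon ⌊1.8464/0.0833333⌋ = 22 → w; lat ⌊0.1462/0.0416667⌋ = 3 → d.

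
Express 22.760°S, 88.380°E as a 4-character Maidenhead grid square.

NG47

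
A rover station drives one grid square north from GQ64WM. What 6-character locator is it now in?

GQ64wn

Latitude subsquare m = 12; +1 → 13 = n.
The longitude characters are unchanged.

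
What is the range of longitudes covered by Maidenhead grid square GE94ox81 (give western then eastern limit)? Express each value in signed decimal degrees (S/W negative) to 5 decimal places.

Field G=6, E=4: +6·20° lon, +4·10° lat → SW at lon -60°, lat -50°.
Square 9, 4: +9·2° lon, +4·1° lat → SW at lon -42°, lat -46°.
Subsquare o=14, x=23: +14·0.0833333° lon, +23·0.0416667° lat → SW at lon -40.8333°, lat -45.0417°.
Extended square 8, 1: +8·0.00833333° lon, +1·0.00416667° lat → SW at lon -40.7667°, lat -45.0375°.
Cell spans 0.00833333° lon × 0.00416667° lat.
west -40.76667, east -40.75833.

-40.76667, -40.75833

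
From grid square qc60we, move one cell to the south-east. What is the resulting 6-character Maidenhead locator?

QC60xd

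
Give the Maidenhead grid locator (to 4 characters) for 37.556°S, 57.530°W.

Offset from 180°W / 90°S: lon 122.47°, lat 52.44°.
Field: 122.47/20 → 6 → G, 52.44/10 → 5 → F; chars GF.
Square: 2.47/2 → 1, 2.44/1 → 2; chars 12.

GF12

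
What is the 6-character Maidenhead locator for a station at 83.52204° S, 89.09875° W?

EA56kl

Add 180° to longitude and 90° to latitude: 90.9013, 6.4780.
Field: 90.9013/20 → 4 → E, 6.4780/10 → 0 → A; chars EA.
Square: 10.9013/2 → 5, 6.4780/1 → 6; chars 56.
Subsquare: 0.9013/0.0833333 → 10 → k, 0.4780/0.0416667 → 11 → l; chars kl.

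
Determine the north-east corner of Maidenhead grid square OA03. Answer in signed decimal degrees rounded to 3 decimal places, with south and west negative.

Field O=14, A=0: +14·20° lon, +0·10° lat → SW at lon 100°, lat -90°.
Square 0, 3: +0·2° lon, +3·1° lat → SW at lon 100°, lat -87°.
Cell spans 2° lon × 1° lat. NE corner is SW corner plus one full cell.
latitude -86.000, longitude 102.000.

-86.000, 102.000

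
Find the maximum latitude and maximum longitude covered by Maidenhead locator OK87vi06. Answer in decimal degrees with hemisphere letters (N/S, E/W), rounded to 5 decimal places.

Field O=14, K=10: +14·20° lon, +10·10° lat → SW at lon 100°, lat 10°.
Square 8, 7: +8·2° lon, +7·1° lat → SW at lon 116°, lat 17°.
Subsquare v=21, i=8: +21·0.0833333° lon, +8·0.0416667° lat → SW at lon 117.75°, lat 17.3333°.
Extended square 0, 6: +0·0.00833333° lon, +6·0.00416667° lat → SW at lon 117.75°, lat 17.3583°.
Cell spans 0.00833333° lon × 0.00416667° lat. NE corner is SW corner plus one full cell.
latitude 17.36250° N, longitude 117.75833° E.

17.36250° N, 117.75833° E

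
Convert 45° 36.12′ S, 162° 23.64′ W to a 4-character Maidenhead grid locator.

AE84

Add 180° to longitude and 90° to latitude: 17.61, 44.40.
Field (20°×10°, letters A–R): 17.61/20 → 0 → A, 44.40/10 → 4 → E; chars AE.
Square (2°×1°, digits 0–9): 17.61/2 → 8, 4.40/1 → 4; chars 84.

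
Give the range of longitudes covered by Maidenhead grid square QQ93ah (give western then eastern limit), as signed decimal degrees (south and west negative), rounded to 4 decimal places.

158.0000, 158.0833

Field Q=16, Q=16: +16·20° lon, +16·10° lat → SW at lon 140°, lat 70°.
Square 9, 3: +9·2° lon, +3·1° lat → SW at lon 158°, lat 73°.
Subsquare a=0, h=7: +0·0.0833333° lon, +7·0.0416667° lat → SW at lon 158°, lat 73.2917°.
Cell spans 0.0833333° lon × 0.0416667° lat.
west 158.0000, east 158.0833.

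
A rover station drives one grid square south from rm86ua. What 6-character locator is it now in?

RM85ux

Latitude subsquare a = 0; −1 → -1, wraps to 23 = x, carry into square.
Latitude square 6; −1 → 5.
The longitude characters are unchanged.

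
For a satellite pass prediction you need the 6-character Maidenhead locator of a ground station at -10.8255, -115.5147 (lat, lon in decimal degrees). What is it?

DH29fe

Offset from 180°W / 90°S: lon 64.4853°, lat 79.1745°.
Field (20°×10°, letters A–R): 64.4853/20 → 3 → D, 79.1745/10 → 7 → H; chars DH.
Square (2°×1°, digits 0–9): 4.4853/2 → 2, 9.1745/1 → 9; chars 29.
Subsquare (5′×2.5′, letters a–x): 0.4853/0.0833333 → 5 → f, 0.1745/0.0416667 → 4 → e; chars fe.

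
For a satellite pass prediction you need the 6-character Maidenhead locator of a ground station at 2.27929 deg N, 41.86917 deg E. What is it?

LJ02wg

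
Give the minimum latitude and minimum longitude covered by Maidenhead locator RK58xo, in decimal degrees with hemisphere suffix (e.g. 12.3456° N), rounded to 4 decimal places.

18.5833° N, 171.9167° E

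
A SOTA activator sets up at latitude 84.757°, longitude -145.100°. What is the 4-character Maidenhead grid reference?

BR74

Shift to the Maidenhead origin (180°W, 90°S): lon 34.90, lat 174.76.
Field: lon ⌊34.90/20⌋ = 1 → B; lat ⌊174.76/10⌋ = 17 → R.
Square: lon ⌊14.90/2⌋ = 7; lat ⌊4.76/1⌋ = 4.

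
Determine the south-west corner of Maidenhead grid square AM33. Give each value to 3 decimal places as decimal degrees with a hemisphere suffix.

Field A=0, M=12: +0·20° lon, +12·10° lat → SW at lon -180°, lat 30°.
Square 3, 3: +3·2° lon, +3·1° lat → SW at lon -174°, lat 33°.
latitude 33.000° N, longitude 174.000° W.

33.000° N, 174.000° W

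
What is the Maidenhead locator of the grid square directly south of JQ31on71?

JQ31on70

Latitude extended square 1; −1 → 0.
The longitude characters are unchanged.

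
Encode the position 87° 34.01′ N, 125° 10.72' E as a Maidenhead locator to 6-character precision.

PR27on

Add 180° to longitude and 90° to latitude: 305.1787, 177.5668.
Field: 305.1787/20 → 15 → P, 177.5668/10 → 17 → R; chars PR.
Square: 5.1787/2 → 2, 7.5668/1 → 7; chars 27.
Subsquare: 1.1787/0.0833333 → 14 → o, 0.5668/0.0416667 → 13 → n; chars on.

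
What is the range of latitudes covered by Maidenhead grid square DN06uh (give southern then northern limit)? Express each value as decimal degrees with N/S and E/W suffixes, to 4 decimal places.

46.2917° N, 46.3333° N

Field D=3, N=13: +3·20° lon, +13·10° lat → SW at lon -120°, lat 40°.
Square 0, 6: +0·2° lon, +6·1° lat → SW at lon -120°, lat 46°.
Subsquare u=20, h=7: +20·0.0833333° lon, +7·0.0416667° lat → SW at lon -118.333°, lat 46.2917°.
Cell spans 0.0833333° lon × 0.0416667° lat.
south 46.2917° N, north 46.3333° N.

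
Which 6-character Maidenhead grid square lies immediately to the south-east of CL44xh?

Longitude subsquare x = 23; +1 → 24, wraps to 0 = a, carry into square.
Longitude square 4; +1 → 5.
Latitude subsquare h = 7; −1 → 6 = g.

CL54ag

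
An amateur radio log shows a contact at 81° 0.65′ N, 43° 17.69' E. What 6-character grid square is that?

Offset from 180°W / 90°S: lon 223.2948°, lat 171.0108°.
Field: 223.2948/20 → 11 → L, 171.0108/10 → 17 → R; chars LR.
Square: 3.2948/2 → 1, 1.0108/1 → 1; chars 11.
Subsquare: 1.2948/0.0833333 → 15 → p, 0.0108/0.0416667 → 0 → a; chars pa.

LR11pa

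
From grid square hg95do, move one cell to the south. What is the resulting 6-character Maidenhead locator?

Latitude subsquare o = 14; −1 → 13 = n.
The longitude characters are unchanged.

HG95dn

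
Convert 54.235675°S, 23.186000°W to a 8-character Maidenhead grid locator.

HD85js73

Add 180° to longitude and 90° to latitude: 156.81400, 35.76432.
Field (20°×10°, letters A–R): lon ⌊156.81400/20⌋ = 7 → H; lat ⌊35.76432/10⌋ = 3 → D.
Square (2°×1°, digits 0–9): lon ⌊16.81400/2⌋ = 8; lat ⌊5.76432/1⌋ = 5.
Subsquare (5′×2.5′, letters a–x): lon ⌊0.81400/0.0833333⌋ = 9 → j; lat ⌊0.76432/0.0416667⌋ = 18 → s.
Extended square (30″×15″, digits 0–9): lon ⌊0.06400/0.00833333⌋ = 7; lat ⌊0.01432/0.00416667⌋ = 3.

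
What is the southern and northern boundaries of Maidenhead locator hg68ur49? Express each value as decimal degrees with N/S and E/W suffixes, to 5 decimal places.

21.25417° S, 21.25000° S

Field H=7, G=6: +7·20° lon, +6·10° lat → SW at lon -40°, lat -30°.
Square 6, 8: +6·2° lon, +8·1° lat → SW at lon -28°, lat -22°.
Subsquare u=20, r=17: +20·0.0833333° lon, +17·0.0416667° lat → SW at lon -26.3333°, lat -21.2917°.
Extended square 4, 9: +4·0.00833333° lon, +9·0.00416667° lat → SW at lon -26.3°, lat -21.2542°.
Cell spans 0.00833333° lon × 0.00416667° lat.
south 21.25417° S, north 21.25000° S.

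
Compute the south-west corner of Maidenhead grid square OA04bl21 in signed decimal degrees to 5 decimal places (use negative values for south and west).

Field O=14, A=0: +14·20° lon, +0·10° lat → SW at lon 100°, lat -90°.
Square 0, 4: +0·2° lon, +4·1° lat → SW at lon 100°, lat -86°.
Subsquare b=1, l=11: +1·0.0833333° lon, +11·0.0416667° lat → SW at lon 100.083°, lat -85.5417°.
Extended square 2, 1: +2·0.00833333° lon, +1·0.00416667° lat → SW at lon 100.1°, lat -85.5375°.
latitude -85.53750, longitude 100.10000.

-85.53750, 100.10000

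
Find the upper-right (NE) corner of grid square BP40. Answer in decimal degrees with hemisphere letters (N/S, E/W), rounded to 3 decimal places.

Field B=1, P=15: +1·20° lon, +15·10° lat → SW at lon -160°, lat 60°.
Square 4, 0: +4·2° lon, +0·1° lat → SW at lon -152°, lat 60°.
Cell spans 2° lon × 1° lat. NE corner is SW corner plus one full cell.
latitude 61.000° N, longitude 150.000° W.

61.000° N, 150.000° W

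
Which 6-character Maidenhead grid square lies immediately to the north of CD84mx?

Latitude subsquare x = 23; +1 → 24, wraps to 0 = a, carry into square.
Latitude square 4; +1 → 5.
The longitude characters are unchanged.

CD85ma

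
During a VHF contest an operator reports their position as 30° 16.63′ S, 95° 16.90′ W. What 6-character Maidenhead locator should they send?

Shift to the Maidenhead origin (180°W, 90°S): lon 84.7183, lat 59.7228.
Field: 84.7183/20 → 4 → E, 59.7228/10 → 5 → F; chars EF.
Square: 4.7183/2 → 2, 9.7228/1 → 9; chars 29.
Subsquare: 0.7183/0.0833333 → 8 → i, 0.7228/0.0416667 → 17 → r; chars ir.

EF29ir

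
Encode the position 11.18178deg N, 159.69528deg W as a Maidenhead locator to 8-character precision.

Add 180° to longitude and 90° to latitude: 20.30472, 101.18178.
Field: 20.30472/20 → 1 → B, 101.18178/10 → 10 → K; chars BK.
Square: 0.30472/2 → 0, 1.18178/1 → 1; chars 01.
Subsquare: 0.30472/0.0833333 → 3 → d, 0.18178/0.0416667 → 4 → e; chars de.
Extended square: 0.05472/0.00833333 → 6, 0.01511/0.00416667 → 3; chars 63.

BK01de63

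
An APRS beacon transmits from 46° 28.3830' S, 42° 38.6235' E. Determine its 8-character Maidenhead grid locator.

LE13hm76

Shift to the Maidenhead origin (180°W, 90°S): lon 222.64373, lat 43.52695.
Field (20°×10°, letters A–R): 222.64373/20 → 11 → L, 43.52695/10 → 4 → E; chars LE.
Square (2°×1°, digits 0–9): 2.64373/2 → 1, 3.52695/1 → 3; chars 13.
Subsquare (5′×2.5′, letters a–x): 0.64373/0.0833333 → 7 → h, 0.52695/0.0416667 → 12 → m; chars hm.
Extended square (30″×15″, digits 0–9): 0.06039/0.00833333 → 7, 0.02695/0.00416667 → 6; chars 76.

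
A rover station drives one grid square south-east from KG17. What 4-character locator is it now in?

KG26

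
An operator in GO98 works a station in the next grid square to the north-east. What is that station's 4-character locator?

HO09

Longitude square 9; +1 → 10, wraps to 0, carry into field.
Longitude field G = 6; +1 → 7 = H.
Latitude square 8; +1 → 9.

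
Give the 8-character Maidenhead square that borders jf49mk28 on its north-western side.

JF49mk19

Longitude extended square 2; −1 → 1.
Latitude extended square 8; +1 → 9.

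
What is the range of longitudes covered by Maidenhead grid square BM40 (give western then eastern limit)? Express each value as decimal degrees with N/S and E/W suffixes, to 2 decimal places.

152.00° W, 150.00° W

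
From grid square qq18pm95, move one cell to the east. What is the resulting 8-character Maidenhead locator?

QQ18qm05

Longitude extended square 9; +1 → 10, wraps to 0, carry into subsquare.
Longitude subsquare p = 15; +1 → 16 = q.
The latitude characters are unchanged.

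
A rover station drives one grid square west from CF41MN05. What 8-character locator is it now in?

CF41ln95

Longitude extended square 0; −1 → -1, wraps to 9, carry into subsquare.
Longitude subsquare m = 12; −1 → 11 = l.
The latitude characters are unchanged.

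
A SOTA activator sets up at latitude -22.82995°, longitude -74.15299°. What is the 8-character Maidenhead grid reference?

Offset from 180°W / 90°S: lon 105.84701°, lat 67.17005°.
Field: lon ⌊105.84701/20⌋ = 5 → F; lat ⌊67.17005/10⌋ = 6 → G.
Square: lon ⌊5.84701/2⌋ = 2; lat ⌊7.17005/1⌋ = 7.
Subsquare: lon ⌊1.84701/0.0833333⌋ = 22 → w; lat ⌊0.17005/0.0416667⌋ = 4 → e.
Extended square: lon ⌊0.01368/0.00833333⌋ = 1; lat ⌊0.00338/0.00416667⌋ = 0.

FG27we10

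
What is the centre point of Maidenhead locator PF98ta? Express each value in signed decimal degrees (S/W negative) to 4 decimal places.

-31.9792, 139.6250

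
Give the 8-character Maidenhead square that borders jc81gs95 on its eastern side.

JC81hs05

Longitude extended square 9; +1 → 10, wraps to 0, carry into subsquare.
Longitude subsquare g = 6; +1 → 7 = h.
The latitude characters are unchanged.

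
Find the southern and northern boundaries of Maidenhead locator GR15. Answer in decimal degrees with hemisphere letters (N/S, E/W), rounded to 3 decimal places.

85.000° N, 86.000° N

Field G=6, R=17: +6·20° lon, +17·10° lat → SW at lon -60°, lat 80°.
Square 1, 5: +1·2° lon, +5·1° lat → SW at lon -58°, lat 85°.
Cell spans 2° lon × 1° lat.
south 85.000° N, north 86.000° N.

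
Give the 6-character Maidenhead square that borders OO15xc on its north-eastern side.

Longitude subsquare x = 23; +1 → 24, wraps to 0 = a, carry into square.
Longitude square 1; +1 → 2.
Latitude subsquare c = 2; +1 → 3 = d.

OO25ad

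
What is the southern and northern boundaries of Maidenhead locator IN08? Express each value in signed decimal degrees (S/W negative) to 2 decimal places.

48.00, 49.00

Field I=8, N=13: +8·20° lon, +13·10° lat → SW at lon -20°, lat 40°.
Square 0, 8: +0·2° lon, +8·1° lat → SW at lon -20°, lat 48°.
Cell spans 2° lon × 1° lat.
south 48.00, north 49.00.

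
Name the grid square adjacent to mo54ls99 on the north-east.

MO54mt00

Longitude extended square 9; +1 → 10, wraps to 0, carry into subsquare.
Longitude subsquare l = 11; +1 → 12 = m.
Latitude extended square 9; +1 → 10, wraps to 0, carry into subsquare.
Latitude subsquare s = 18; +1 → 19 = t.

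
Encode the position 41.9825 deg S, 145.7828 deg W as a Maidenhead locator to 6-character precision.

Add 180° to longitude and 90° to latitude: 34.2172, 48.0175.
Field (20°×10°, letters A–R): 34.2172/20 → 1 → B, 48.0175/10 → 4 → E; chars BE.
Square (2°×1°, digits 0–9): 14.2172/2 → 7, 8.0175/1 → 8; chars 78.
Subsquare (5′×2.5′, letters a–x): 0.2172/0.0833333 → 2 → c, 0.0175/0.0416667 → 0 → a; chars ca.

BE78ca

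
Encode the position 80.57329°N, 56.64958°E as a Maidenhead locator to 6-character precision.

Offset from 180°W / 90°S: lon 236.6496°, lat 170.5733°.
Field: 236.6496/20 → 11 → L, 170.5733/10 → 17 → R; chars LR.
Square: 16.6496/2 → 8, 0.5733/1 → 0; chars 80.
Subsquare: 0.6496/0.0833333 → 7 → h, 0.5733/0.0416667 → 13 → n; chars hn.

LR80hn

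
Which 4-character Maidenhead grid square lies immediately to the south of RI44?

RI43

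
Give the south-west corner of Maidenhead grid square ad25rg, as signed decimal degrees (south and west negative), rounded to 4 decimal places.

-54.7500, -174.5833

Field A=0, D=3: +0·20° lon, +3·10° lat → SW at lon -180°, lat -60°.
Square 2, 5: +2·2° lon, +5·1° lat → SW at lon -176°, lat -55°.
Subsquare r=17, g=6: +17·0.0833333° lon, +6·0.0416667° lat → SW at lon -174.583°, lat -54.75°.
latitude -54.7500, longitude -174.5833.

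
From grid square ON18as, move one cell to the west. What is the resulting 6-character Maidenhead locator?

ON08xs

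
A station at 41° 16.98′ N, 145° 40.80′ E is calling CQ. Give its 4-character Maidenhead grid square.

Add 180° to longitude and 90° to latitude: 325.68, 131.28.
Field: lon ⌊325.68/20⌋ = 16 → Q; lat ⌊131.28/10⌋ = 13 → N.
Square: lon ⌊5.68/2⌋ = 2; lat ⌊1.28/1⌋ = 1.

QN21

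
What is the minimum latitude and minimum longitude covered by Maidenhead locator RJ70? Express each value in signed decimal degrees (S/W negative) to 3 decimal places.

Field R=17, J=9: +17·20° lon, +9·10° lat → SW at lon 160°, lat 0°.
Square 7, 0: +7·2° lon, +0·1° lat → SW at lon 174°, lat 0°.
latitude 0.000, longitude 174.000.

0.000, 174.000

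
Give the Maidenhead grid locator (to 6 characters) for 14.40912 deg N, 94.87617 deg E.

Shift to the Maidenhead origin (180°W, 90°S): lon 274.8762, lat 104.4091.
Field (20°×10°, letters A–R): 274.8762/20 → 13 → N, 104.4091/10 → 10 → K; chars NK.
Square (2°×1°, digits 0–9): 14.8762/2 → 7, 4.4091/1 → 4; chars 74.
Subsquare (5′×2.5′, letters a–x): 0.8762/0.0833333 → 10 → k, 0.4091/0.0416667 → 9 → j; chars kj.

NK74kj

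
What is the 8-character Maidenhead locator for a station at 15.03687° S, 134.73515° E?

PH74ix81

Shift to the Maidenhead origin (180°W, 90°S): lon 314.73515, lat 74.96313.
Field: lon ⌊314.73515/20⌋ = 15 → P; lat ⌊74.96313/10⌋ = 7 → H.
Square: lon ⌊14.73515/2⌋ = 7; lat ⌊4.96313/1⌋ = 4.
Subsquare: lon ⌊0.73515/0.0833333⌋ = 8 → i; lat ⌊0.96313/0.0416667⌋ = 23 → x.
Extended square: lon ⌊0.06848/0.00833333⌋ = 8; lat ⌊0.00480/0.00416667⌋ = 1.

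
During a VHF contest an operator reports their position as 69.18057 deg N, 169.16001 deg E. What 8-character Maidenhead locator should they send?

RP49ne93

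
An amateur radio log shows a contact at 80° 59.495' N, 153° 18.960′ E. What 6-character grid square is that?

Shift to the Maidenhead origin (180°W, 90°S): lon 333.3160, lat 170.9916.
Field: 333.3160/20 → 16 → Q, 170.9916/10 → 17 → R; chars QR.
Square: 13.3160/2 → 6, 0.9916/1 → 0; chars 60.
Subsquare: 1.3160/0.0833333 → 15 → p, 0.9916/0.0416667 → 23 → x; chars px.

QR60px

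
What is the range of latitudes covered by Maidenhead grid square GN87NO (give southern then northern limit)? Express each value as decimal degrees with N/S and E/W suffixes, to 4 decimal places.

47.5833° N, 47.6250° N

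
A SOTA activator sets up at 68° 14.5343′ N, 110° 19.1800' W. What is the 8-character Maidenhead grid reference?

Shift to the Maidenhead origin (180°W, 90°S): lon 69.68033, lat 158.24224.
Field: 69.68033/20 → 3 → D, 158.24224/10 → 15 → P; chars DP.
Square: 9.68033/2 → 4, 8.24224/1 → 8; chars 48.
Subsquare: 1.68033/0.0833333 → 20 → u, 0.24224/0.0416667 → 5 → f; chars uf.
Extended square: 0.01367/0.00833333 → 1, 0.03390/0.00416667 → 8; chars 18.

DP48uf18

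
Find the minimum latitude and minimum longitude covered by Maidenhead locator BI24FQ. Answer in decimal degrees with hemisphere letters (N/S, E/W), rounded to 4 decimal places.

Field B=1, I=8: +1·20° lon, +8·10° lat → SW at lon -160°, lat -10°.
Square 2, 4: +2·2° lon, +4·1° lat → SW at lon -156°, lat -6°.
Subsquare f=5, q=16: +5·0.0833333° lon, +16·0.0416667° lat → SW at lon -155.583°, lat -5.33333°.
latitude 5.3333° S, longitude 155.5833° W.

5.3333° S, 155.5833° W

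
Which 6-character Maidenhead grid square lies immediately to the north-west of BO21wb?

BO21vc

Longitude subsquare w = 22; −1 → 21 = v.
Latitude subsquare b = 1; +1 → 2 = c.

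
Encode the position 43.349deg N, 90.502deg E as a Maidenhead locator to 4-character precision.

NN53

Shift to the Maidenhead origin (180°W, 90°S): lon 270.50, lat 133.35.
Field: 270.50/20 → 13 → N, 133.35/10 → 13 → N; chars NN.
Square: 10.50/2 → 5, 3.35/1 → 3; chars 53.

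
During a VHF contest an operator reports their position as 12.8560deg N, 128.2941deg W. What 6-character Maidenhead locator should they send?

CK52uu

Add 180° to longitude and 90° to latitude: 51.7059, 102.8560.
Field: 51.7059/20 → 2 → C, 102.8560/10 → 10 → K; chars CK.
Square: 11.7059/2 → 5, 2.8560/1 → 2; chars 52.
Subsquare: 1.7059/0.0833333 → 20 → u, 0.8560/0.0416667 → 20 → u; chars uu.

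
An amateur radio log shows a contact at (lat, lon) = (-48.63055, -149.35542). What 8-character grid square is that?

Shift to the Maidenhead origin (180°W, 90°S): lon 30.64458, lat 41.36945.
Field: lon ⌊30.64458/20⌋ = 1 → B; lat ⌊41.36945/10⌋ = 4 → E.
Square: lon ⌊10.64458/2⌋ = 5; lat ⌊1.36945/1⌋ = 1.
Subsquare: lon ⌊0.64458/0.0833333⌋ = 7 → h; lat ⌊0.36945/0.0416667⌋ = 8 → i.
Extended square: lon ⌊0.06125/0.00833333⌋ = 7; lat ⌊0.03612/0.00416667⌋ = 8.

BE51hi78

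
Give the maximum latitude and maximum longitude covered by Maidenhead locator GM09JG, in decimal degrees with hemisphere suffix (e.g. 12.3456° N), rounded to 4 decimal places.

39.2917° N, 59.1667° W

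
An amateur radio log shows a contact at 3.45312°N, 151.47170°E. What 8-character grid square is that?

Add 180° to longitude and 90° to latitude: 331.47170, 93.45312.
Field: 331.47170/20 → 16 → Q, 93.45312/10 → 9 → J; chars QJ.
Square: 11.47170/2 → 5, 3.45312/1 → 3; chars 53.
Subsquare: 1.47170/0.0833333 → 17 → r, 0.45312/0.0416667 → 10 → k; chars rk.
Extended square: 0.05503/0.00833333 → 6, 0.03645/0.00416667 → 8; chars 68.

QJ53rk68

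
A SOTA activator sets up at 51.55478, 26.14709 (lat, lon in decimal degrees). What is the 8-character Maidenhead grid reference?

Offset from 180°W / 90°S: lon 206.14709°, lat 141.55478°.
Field (20°×10°, letters A–R): 206.14709/20 → 10 → K, 141.55478/10 → 14 → O; chars KO.
Square (2°×1°, digits 0–9): 6.14709/2 → 3, 1.55478/1 → 1; chars 31.
Subsquare (5′×2.5′, letters a–x): 0.14709/0.0833333 → 1 → b, 0.55478/0.0416667 → 13 → n; chars bn.
Extended square (30″×15″, digits 0–9): 0.06376/0.00833333 → 7, 0.01311/0.00416667 → 3; chars 73.

KO31bn73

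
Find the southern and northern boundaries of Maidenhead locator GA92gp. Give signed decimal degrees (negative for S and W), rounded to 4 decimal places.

-87.3750, -87.3333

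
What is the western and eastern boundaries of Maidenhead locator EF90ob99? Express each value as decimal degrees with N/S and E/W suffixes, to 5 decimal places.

80.75833° W, 80.75000° W

Field E=4, F=5: +4·20° lon, +5·10° lat → SW at lon -100°, lat -40°.
Square 9, 0: +9·2° lon, +0·1° lat → SW at lon -82°, lat -40°.
Subsquare o=14, b=1: +14·0.0833333° lon, +1·0.0416667° lat → SW at lon -80.8333°, lat -39.9583°.
Extended square 9, 9: +9·0.00833333° lon, +9·0.00416667° lat → SW at lon -80.7583°, lat -39.9208°.
Cell spans 0.00833333° lon × 0.00416667° lat.
west 80.75833° W, east 80.75000° W.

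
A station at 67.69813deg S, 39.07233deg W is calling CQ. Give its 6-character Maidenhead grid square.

HC02lh

Offset from 180°W / 90°S: lon 140.9277°, lat 22.3019°.
Field: lon ⌊140.9277/20⌋ = 7 → H; lat ⌊22.3019/10⌋ = 2 → C.
Square: lon ⌊0.9277/2⌋ = 0; lat ⌊2.3019/1⌋ = 2.
Subsquare: lon ⌊0.9277/0.0833333⌋ = 11 → l; lat ⌊0.3019/0.0416667⌋ = 7 → h.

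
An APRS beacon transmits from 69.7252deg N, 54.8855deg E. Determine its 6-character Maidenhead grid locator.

Shift to the Maidenhead origin (180°W, 90°S): lon 234.8855, lat 159.7252.
Field: lon ⌊234.8855/20⌋ = 11 → L; lat ⌊159.7252/10⌋ = 15 → P.
Square: lon ⌊14.8855/2⌋ = 7; lat ⌊9.7252/1⌋ = 9.
Subsquare: lon ⌊0.8855/0.0833333⌋ = 10 → k; lat ⌊0.7252/0.0416667⌋ = 17 → r.

LP79kr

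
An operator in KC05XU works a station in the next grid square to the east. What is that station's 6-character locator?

KC15au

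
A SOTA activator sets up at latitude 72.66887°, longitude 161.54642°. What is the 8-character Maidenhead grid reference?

RQ02sq50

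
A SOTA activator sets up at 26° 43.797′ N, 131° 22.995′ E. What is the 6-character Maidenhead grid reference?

Offset from 180°W / 90°S: lon 311.3832°, lat 116.7300°.
Field: 311.3832/20 → 15 → P, 116.7300/10 → 11 → L; chars PL.
Square: 11.3832/2 → 5, 6.7300/1 → 6; chars 56.
Subsquare: 1.3832/0.0833333 → 16 → q, 0.7300/0.0416667 → 17 → r; chars qr.

PL56qr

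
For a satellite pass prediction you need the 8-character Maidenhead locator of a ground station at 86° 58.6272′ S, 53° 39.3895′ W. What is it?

GA33ea15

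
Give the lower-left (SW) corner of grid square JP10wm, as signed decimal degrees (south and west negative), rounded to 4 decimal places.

60.5000, 3.8333

Field J=9, P=15: +9·20° lon, +15·10° lat → SW at lon 0°, lat 60°.
Square 1, 0: +1·2° lon, +0·1° lat → SW at lon 2°, lat 60°.
Subsquare w=22, m=12: +22·0.0833333° lon, +12·0.0416667° lat → SW at lon 3.83333°, lat 60.5°.
latitude 60.5000, longitude 3.8333.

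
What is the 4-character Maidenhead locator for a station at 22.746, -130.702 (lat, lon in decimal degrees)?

CL42

Offset from 180°W / 90°S: lon 49.30°, lat 112.75°.
Field: 49.30/20 → 2 → C, 112.75/10 → 11 → L; chars CL.
Square: 9.30/2 → 4, 2.75/1 → 2; chars 42.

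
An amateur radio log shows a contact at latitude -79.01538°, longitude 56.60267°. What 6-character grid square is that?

LB80hx

Shift to the Maidenhead origin (180°W, 90°S): lon 236.6027, lat 10.9846.
Field: 236.6027/20 → 11 → L, 10.9846/10 → 1 → B; chars LB.
Square: 16.6027/2 → 8, 0.9846/1 → 0; chars 80.
Subsquare: 0.6027/0.0833333 → 7 → h, 0.9846/0.0416667 → 23 → x; chars hx.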